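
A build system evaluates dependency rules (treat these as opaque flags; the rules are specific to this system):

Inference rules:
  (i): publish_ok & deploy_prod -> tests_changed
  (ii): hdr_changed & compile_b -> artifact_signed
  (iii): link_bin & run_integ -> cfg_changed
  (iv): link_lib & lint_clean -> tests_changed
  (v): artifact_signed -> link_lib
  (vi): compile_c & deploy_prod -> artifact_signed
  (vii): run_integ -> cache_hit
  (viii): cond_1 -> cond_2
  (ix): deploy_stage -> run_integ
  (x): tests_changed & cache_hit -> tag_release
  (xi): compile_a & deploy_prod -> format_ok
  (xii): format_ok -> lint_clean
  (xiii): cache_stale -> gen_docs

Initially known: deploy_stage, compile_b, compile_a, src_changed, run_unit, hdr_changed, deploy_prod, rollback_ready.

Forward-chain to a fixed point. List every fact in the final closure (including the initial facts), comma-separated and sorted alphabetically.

Round 1 — (ii), (ix), (xi), derive artifact_signed, run_integ, format_ok.
Round 2 — (v), (vii), (xii), derive link_lib, cache_hit, lint_clean.
Round 3 — (iv), derive tests_changed.
Round 4 — (x), derive tag_release.

artifact_signed, cache_hit, compile_a, compile_b, deploy_prod, deploy_stage, format_ok, hdr_changed, link_lib, lint_clean, rollback_ready, run_integ, run_unit, src_changed, tag_release, tests_changed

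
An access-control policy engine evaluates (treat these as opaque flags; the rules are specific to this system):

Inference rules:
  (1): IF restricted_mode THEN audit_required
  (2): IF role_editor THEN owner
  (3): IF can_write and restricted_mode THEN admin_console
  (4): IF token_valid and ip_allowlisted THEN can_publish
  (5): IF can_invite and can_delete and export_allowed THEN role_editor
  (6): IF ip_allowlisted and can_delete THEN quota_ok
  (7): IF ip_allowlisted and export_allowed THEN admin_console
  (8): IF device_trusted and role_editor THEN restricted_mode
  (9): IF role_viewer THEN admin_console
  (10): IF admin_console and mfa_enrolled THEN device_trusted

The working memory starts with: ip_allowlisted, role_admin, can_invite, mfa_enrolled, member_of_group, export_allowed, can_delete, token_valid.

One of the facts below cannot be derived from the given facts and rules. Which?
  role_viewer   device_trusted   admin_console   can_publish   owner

[1] (4) [IF token_valid and ip_allowlisted THEN can_publish]; (5) [IF can_invite and can_delete and export_allowed THEN role_editor]; (6) [IF ip_allowlisted and can_delete THEN quota_ok]; (7) [IF ip_allowlisted and export_allowed THEN admin_console]. ⇒ new: can_publish, role_editor, quota_ok, admin_console.
[2] (2) [IF role_editor THEN owner]; (10) [IF admin_console and mfa_enrolled THEN device_trusted]. ⇒ new: owner, device_trusted.
[3] (8) [IF device_trusted and role_editor THEN restricted_mode]. ⇒ new: restricted_mode.
[4] (1) [IF restricted_mode THEN audit_required]. ⇒ new: audit_required.
Derived: can_publish (round 1), admin_console (round 1), device_trusted (round 2), owner (round 2). role_viewer never appears in any round.

role_viewer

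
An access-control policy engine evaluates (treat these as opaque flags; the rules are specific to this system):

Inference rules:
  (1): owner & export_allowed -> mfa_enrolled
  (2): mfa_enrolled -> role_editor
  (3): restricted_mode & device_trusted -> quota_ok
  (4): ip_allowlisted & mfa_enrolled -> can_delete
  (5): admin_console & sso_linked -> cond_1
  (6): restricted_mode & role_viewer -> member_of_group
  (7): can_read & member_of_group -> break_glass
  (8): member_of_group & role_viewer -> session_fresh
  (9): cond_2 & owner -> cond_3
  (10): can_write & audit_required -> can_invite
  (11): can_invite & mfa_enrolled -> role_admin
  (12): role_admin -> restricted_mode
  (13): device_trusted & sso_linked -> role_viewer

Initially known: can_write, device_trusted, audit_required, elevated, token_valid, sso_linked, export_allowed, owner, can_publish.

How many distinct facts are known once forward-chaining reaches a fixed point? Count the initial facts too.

18

Round 1: (1) [owner & export_allowed -> mfa_enrolled]; (10) [can_write & audit_required -> can_invite]; (13) [device_trusted & sso_linked -> role_viewer]. New: mfa_enrolled, can_invite, role_viewer.
Round 2: (2) [mfa_enrolled -> role_editor]; (11) [can_invite & mfa_enrolled -> role_admin]. New: role_editor, role_admin.
Round 3: (12) [role_admin -> restricted_mode]. New: restricted_mode.
Round 4: (3) [restricted_mode & device_trusted -> quota_ok]; (6) [restricted_mode & role_viewer -> member_of_group]. New: quota_ok, member_of_group.
Round 5: (8) [member_of_group & role_viewer -> session_fresh]. New: session_fresh.
Closure: {audit_required, can_invite, can_publish, can_write, device_trusted, elevated, export_allowed, member_of_group, mfa_enrolled, owner, quota_ok, restricted_mode, role_admin, role_editor, role_viewer, session_fresh, sso_linked, token_valid} — 18 facts.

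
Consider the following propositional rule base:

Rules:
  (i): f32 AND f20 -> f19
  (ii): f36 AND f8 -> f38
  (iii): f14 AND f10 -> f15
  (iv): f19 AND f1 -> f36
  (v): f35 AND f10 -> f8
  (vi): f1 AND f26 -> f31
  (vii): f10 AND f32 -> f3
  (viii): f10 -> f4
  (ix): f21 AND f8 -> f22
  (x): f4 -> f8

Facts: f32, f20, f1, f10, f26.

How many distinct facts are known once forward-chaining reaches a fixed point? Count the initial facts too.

12

Round 1 fires (i), (vi), (vii), (viii), giving f19, f31, f3, f4.
Round 2 fires (iv), (x), giving f36, f8.
Round 3 fires (ii), giving f38.
Closure: {f1, f10, f19, f20, f26, f3, f31, f32, f36, f38, f4, f8} — 12 facts.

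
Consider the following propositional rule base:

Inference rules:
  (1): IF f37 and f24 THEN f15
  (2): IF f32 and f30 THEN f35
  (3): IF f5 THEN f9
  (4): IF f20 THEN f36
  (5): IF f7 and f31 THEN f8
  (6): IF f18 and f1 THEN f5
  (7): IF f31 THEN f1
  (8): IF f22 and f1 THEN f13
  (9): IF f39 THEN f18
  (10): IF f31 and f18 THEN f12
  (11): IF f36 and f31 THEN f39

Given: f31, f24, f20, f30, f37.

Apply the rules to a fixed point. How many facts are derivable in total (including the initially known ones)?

13

Round 1: (1) [IF f37 and f24 THEN f15]; (4) [IF f20 THEN f36]; (7) [IF f31 THEN f1]. New: f15, f36, f1.
Round 2: (11) [IF f36 and f31 THEN f39]. New: f39.
Round 3: (9) [IF f39 THEN f18]. New: f18.
Round 4: (6) [IF f18 and f1 THEN f5]; (10) [IF f31 and f18 THEN f12]. New: f5, f12.
Round 5: (3) [IF f5 THEN f9]. New: f9.
Closure: {f1, f12, f15, f18, f20, f24, f30, f31, f36, f37, f39, f5, f9} — 13 facts.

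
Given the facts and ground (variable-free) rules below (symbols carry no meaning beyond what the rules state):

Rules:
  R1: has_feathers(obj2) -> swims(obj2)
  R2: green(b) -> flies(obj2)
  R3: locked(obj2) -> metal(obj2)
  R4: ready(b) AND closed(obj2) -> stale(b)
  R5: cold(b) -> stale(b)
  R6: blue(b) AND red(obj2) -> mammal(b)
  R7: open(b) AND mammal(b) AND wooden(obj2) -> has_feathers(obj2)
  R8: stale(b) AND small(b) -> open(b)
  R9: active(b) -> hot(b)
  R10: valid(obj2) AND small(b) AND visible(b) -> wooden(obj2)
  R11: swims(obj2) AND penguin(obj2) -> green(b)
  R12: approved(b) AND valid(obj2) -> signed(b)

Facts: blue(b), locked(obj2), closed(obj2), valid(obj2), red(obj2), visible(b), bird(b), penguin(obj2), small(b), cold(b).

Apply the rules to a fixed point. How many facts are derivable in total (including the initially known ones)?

19

Round 1 — R3, R5, R6, R10, derive metal(obj2), stale(b), mammal(b), wooden(obj2).
Round 2 — R8, derive open(b).
Round 3 — R7, derive has_feathers(obj2).
Round 4 — R1, derive swims(obj2).
Round 5 — R11, derive green(b).
Round 6 — R2, derive flies(obj2).
Closure: {bird(b), blue(b), closed(obj2), cold(b), flies(obj2), green(b), has_feathers(obj2), locked(obj2), mammal(b), metal(obj2), open(b), penguin(obj2), red(obj2), small(b), stale(b), swims(obj2), valid(obj2), visible(b), wooden(obj2)} — 19 facts.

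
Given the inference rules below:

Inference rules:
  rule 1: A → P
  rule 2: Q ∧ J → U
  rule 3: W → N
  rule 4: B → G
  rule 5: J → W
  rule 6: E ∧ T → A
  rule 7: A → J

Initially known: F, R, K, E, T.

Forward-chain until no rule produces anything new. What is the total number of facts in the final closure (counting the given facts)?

10

Round 1: rule 6 [E ∧ T → A]. Adds A.
Round 2: rule 1 [A → P]; rule 7 [A → J]. Adds P, J.
Round 3: rule 5 [J → W]. Adds W.
Round 4: rule 3 [W → N]. Adds N.
Closure: {A, E, F, J, K, N, P, R, T, W} — 10 facts.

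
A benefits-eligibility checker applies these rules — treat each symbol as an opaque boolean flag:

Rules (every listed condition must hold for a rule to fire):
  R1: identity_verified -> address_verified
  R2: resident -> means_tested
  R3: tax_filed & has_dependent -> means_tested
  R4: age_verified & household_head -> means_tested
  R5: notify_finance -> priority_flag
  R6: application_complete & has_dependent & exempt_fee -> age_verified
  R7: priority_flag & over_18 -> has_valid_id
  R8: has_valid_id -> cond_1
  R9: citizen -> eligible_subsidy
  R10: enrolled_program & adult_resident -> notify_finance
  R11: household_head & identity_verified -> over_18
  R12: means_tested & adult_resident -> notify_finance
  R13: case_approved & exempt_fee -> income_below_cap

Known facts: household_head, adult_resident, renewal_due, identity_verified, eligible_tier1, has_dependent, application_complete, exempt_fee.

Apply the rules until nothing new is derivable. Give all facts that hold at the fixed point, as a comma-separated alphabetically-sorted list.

Round 1: R1 [identity_verified -> address_verified]; R6 [application_complete & has_dependent & exempt_fee -> age_verified]; R11 [household_head & identity_verified -> over_18]. Adds address_verified, age_verified, over_18.
Round 2: R4 [age_verified & household_head -> means_tested]. Adds means_tested.
Round 3: R12 [means_tested & adult_resident -> notify_finance]. Adds notify_finance.
Round 4: R5 [notify_finance -> priority_flag]. Adds priority_flag.
Round 5: R7 [priority_flag & over_18 -> has_valid_id]. Adds has_valid_id.
Round 6: R8 [has_valid_id -> cond_1]. Adds cond_1.

address_verified, adult_resident, age_verified, application_complete, cond_1, eligible_tier1, exempt_fee, has_dependent, has_valid_id, household_head, identity_verified, means_tested, notify_finance, over_18, priority_flag, renewal_due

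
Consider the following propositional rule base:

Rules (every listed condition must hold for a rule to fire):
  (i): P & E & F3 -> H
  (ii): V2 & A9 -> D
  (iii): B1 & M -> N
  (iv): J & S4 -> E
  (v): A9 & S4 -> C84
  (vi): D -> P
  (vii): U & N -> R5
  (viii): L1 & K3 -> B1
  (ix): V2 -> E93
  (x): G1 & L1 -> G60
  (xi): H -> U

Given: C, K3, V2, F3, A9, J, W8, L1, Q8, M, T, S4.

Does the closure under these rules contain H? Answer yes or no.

Round 1 — (ii), (iv), (v), (viii), (ix), derive D, E, C84, B1, E93.
Round 2 — (iii), (vi), derive N, P.
Round 3 — (i), derive H.
Round 4 — (xi), derive U.
Round 5 — (vii), derive R5.
H appears in round 3, so it is derivable.

yes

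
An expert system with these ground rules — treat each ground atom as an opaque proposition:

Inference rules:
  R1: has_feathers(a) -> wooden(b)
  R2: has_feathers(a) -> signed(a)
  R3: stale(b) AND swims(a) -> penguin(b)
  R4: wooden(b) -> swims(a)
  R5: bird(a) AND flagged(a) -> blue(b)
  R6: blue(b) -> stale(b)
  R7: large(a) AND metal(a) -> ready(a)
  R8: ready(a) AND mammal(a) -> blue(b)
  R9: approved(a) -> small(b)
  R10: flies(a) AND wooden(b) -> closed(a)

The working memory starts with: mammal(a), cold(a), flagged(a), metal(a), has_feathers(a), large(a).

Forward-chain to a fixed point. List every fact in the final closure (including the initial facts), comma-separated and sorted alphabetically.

blue(b), cold(a), flagged(a), has_feathers(a), large(a), mammal(a), metal(a), penguin(b), ready(a), signed(a), stale(b), swims(a), wooden(b)

Round 1 — R1, R2, R7, derive wooden(b), signed(a), ready(a).
Round 2 — R4, R8, derive swims(a), blue(b).
Round 3 — R6, derive stale(b).
Round 4 — R3, derive penguin(b).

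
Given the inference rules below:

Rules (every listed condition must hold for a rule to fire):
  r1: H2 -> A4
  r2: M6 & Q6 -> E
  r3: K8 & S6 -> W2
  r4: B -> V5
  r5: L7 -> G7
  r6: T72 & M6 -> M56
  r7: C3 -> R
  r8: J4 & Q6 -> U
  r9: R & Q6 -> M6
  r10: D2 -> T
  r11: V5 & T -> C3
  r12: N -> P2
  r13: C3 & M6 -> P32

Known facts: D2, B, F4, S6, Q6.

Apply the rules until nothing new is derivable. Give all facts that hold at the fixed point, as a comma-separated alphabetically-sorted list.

B, C3, D2, E, F4, M6, P32, Q6, R, S6, T, V5

Round 1 fires r4, r10, giving V5, T.
Round 2 fires r11, giving C3.
Round 3 fires r7, giving R.
Round 4 fires r9, giving M6.
Round 5 fires r2, r13, giving E, P32.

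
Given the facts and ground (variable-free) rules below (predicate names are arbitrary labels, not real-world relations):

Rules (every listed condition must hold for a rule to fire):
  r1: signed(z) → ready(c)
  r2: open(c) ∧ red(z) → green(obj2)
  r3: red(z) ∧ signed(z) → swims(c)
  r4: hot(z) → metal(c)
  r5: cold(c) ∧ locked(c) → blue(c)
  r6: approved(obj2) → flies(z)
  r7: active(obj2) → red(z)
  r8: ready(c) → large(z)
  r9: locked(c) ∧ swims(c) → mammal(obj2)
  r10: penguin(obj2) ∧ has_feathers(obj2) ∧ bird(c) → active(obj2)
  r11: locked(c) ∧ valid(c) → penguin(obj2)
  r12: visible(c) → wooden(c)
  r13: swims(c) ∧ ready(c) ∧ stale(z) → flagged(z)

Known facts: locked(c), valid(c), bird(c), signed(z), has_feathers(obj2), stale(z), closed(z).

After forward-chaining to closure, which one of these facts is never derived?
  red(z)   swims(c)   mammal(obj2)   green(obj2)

green(obj2)

Round 1: r1 [signed(z) → ready(c)]; r11 [locked(c) ∧ valid(c) → penguin(obj2)]. Adds ready(c), penguin(obj2).
Round 2: r8 [ready(c) → large(z)]; r10 [penguin(obj2) ∧ has_feathers(obj2) ∧ bird(c) → active(obj2)]. Adds large(z), active(obj2).
Round 3: r7 [active(obj2) → red(z)]. Adds red(z).
Round 4: r3 [red(z) ∧ signed(z) → swims(c)]. Adds swims(c).
Round 5: r9 [locked(c) ∧ swims(c) → mammal(obj2)]; r13 [swims(c) ∧ ready(c) ∧ stale(z) → flagged(z)]. Adds mammal(obj2), flagged(z).
Derived: red(z) (round 3), swims(c) (round 4), mammal(obj2) (round 5). green(obj2) never appears in any round.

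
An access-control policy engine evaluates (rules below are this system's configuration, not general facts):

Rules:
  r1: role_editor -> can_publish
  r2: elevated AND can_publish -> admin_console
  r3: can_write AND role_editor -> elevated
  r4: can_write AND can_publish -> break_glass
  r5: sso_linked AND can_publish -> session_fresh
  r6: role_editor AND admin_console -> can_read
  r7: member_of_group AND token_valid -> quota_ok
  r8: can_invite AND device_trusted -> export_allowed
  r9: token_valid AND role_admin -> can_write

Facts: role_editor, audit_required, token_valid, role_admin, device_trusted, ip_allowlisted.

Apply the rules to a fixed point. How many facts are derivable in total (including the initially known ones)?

12

Round 1: r1 [role_editor -> can_publish]; r9 [token_valid AND role_admin -> can_write]. Adds can_publish, can_write.
Round 2: r3 [can_write AND role_editor -> elevated]; r4 [can_write AND can_publish -> break_glass]. Adds elevated, break_glass.
Round 3: r2 [elevated AND can_publish -> admin_console]. Adds admin_console.
Round 4: r6 [role_editor AND admin_console -> can_read]. Adds can_read.
Closure: {admin_console, audit_required, break_glass, can_publish, can_read, can_write, device_trusted, elevated, ip_allowlisted, role_admin, role_editor, token_valid} — 12 facts.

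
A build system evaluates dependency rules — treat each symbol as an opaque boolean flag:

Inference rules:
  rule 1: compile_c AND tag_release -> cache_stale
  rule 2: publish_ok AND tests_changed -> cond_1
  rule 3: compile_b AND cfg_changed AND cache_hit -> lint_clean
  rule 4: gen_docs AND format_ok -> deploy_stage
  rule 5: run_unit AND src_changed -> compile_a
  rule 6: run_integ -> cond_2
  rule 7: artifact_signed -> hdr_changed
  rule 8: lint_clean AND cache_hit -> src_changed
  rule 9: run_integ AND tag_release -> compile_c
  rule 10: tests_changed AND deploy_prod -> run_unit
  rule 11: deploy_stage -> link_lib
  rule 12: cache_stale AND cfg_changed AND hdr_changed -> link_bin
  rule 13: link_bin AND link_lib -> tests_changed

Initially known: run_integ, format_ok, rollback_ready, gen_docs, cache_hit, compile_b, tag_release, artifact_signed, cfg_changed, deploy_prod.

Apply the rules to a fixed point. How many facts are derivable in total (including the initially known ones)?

Round 1 fires rule 3, rule 4, rule 6, rule 7, rule 9, giving lint_clean, deploy_stage, cond_2, hdr_changed, compile_c.
Round 2 fires rule 1, rule 8, rule 11, giving cache_stale, src_changed, link_lib.
Round 3 fires rule 12, giving link_bin.
Round 4 fires rule 13, giving tests_changed.
Round 5 fires rule 10, giving run_unit.
Round 6 fires rule 5, giving compile_a.
Closure: {artifact_signed, cache_hit, cache_stale, cfg_changed, compile_a, compile_b, compile_c, cond_2, deploy_prod, deploy_stage, format_ok, gen_docs, hdr_changed, link_bin, link_lib, lint_clean, rollback_ready, run_integ, run_unit, src_changed, tag_release, tests_changed} — 22 facts.

22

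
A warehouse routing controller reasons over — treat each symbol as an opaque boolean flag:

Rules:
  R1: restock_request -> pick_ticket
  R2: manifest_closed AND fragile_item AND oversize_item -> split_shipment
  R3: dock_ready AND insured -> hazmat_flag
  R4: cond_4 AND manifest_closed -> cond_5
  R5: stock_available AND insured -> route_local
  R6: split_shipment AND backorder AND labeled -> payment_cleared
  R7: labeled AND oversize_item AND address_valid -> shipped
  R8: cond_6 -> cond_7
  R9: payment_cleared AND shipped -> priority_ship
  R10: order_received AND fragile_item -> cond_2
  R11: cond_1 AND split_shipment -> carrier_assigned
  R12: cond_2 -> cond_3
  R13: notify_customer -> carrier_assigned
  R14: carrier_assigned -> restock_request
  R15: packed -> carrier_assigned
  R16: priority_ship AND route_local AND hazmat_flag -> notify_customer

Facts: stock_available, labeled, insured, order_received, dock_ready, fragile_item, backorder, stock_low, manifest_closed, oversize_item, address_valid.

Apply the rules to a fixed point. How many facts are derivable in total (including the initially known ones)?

23

[1] R2 [manifest_closed AND fragile_item AND oversize_item -> split_shipment]; R3 [dock_ready AND insured -> hazmat_flag]; R5 [stock_available AND insured -> route_local]; R7 [labeled AND oversize_item AND address_valid -> shipped]; R10 [order_received AND fragile_item -> cond_2]. ⇒ new: split_shipment, hazmat_flag, route_local, shipped, cond_2.
[2] R6 [split_shipment AND backorder AND labeled -> payment_cleared]; R12 [cond_2 -> cond_3]. ⇒ new: payment_cleared, cond_3.
[3] R9 [payment_cleared AND shipped -> priority_ship]. ⇒ new: priority_ship.
[4] R16 [priority_ship AND route_local AND hazmat_flag -> notify_customer]. ⇒ new: notify_customer.
[5] R13 [notify_customer -> carrier_assigned]. ⇒ new: carrier_assigned.
[6] R14 [carrier_assigned -> restock_request]. ⇒ new: restock_request.
[7] R1 [restock_request -> pick_ticket]. ⇒ new: pick_ticket.
Closure: {address_valid, backorder, carrier_assigned, cond_2, cond_3, dock_ready, fragile_item, hazmat_flag, insured, labeled, manifest_closed, notify_customer, order_received, oversize_item, payment_cleared, pick_ticket, priority_ship, restock_request, route_local, shipped, split_shipment, stock_available, stock_low} — 23 facts.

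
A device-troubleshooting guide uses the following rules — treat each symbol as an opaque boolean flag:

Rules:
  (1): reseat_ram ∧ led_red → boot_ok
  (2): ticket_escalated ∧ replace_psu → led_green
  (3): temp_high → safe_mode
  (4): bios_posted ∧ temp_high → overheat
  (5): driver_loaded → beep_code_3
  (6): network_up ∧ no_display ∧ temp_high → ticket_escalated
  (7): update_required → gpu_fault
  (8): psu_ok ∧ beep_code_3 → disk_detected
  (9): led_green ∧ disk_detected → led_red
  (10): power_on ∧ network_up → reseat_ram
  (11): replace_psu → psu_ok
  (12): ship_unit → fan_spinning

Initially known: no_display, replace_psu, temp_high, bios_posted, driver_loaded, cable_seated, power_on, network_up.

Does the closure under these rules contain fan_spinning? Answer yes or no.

Round 1 — (3), (4), (5), (6), (10), (11), derive safe_mode, overheat, beep_code_3, ticket_escalated, reseat_ram, psu_ok.
Round 2 — (2), (8), derive led_green, disk_detected.
Round 3 — (9), derive led_red.
Round 4 — (1), derive boot_ok.
Fixed point reached. fan_spinning is concluded only by (12); (12) needs ship_unit (never derived).

no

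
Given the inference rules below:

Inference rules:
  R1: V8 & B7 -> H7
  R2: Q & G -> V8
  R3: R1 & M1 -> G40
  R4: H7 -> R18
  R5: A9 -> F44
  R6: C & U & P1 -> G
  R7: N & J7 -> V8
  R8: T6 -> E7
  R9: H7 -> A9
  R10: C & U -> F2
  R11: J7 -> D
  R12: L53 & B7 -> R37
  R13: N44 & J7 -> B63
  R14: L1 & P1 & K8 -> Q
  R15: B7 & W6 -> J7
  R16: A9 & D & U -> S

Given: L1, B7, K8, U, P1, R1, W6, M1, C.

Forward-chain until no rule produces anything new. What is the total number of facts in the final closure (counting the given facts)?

21

Round 1: R3 [R1 & M1 -> G40]; R6 [C & U & P1 -> G]; R10 [C & U -> F2]; R14 [L1 & P1 & K8 -> Q]; R15 [B7 & W6 -> J7]. New: G40, G, F2, Q, J7.
Round 2: R2 [Q & G -> V8]; R11 [J7 -> D]. New: V8, D.
Round 3: R1 [V8 & B7 -> H7]. New: H7.
Round 4: R4 [H7 -> R18]; R9 [H7 -> A9]. New: R18, A9.
Round 5: R5 [A9 -> F44]; R16 [A9 & D & U -> S]. New: F44, S.
Closure: {A9, B7, C, D, F2, F44, G, G40, H7, J7, K8, L1, M1, P1, Q, R1, R18, S, U, V8, W6} — 21 facts.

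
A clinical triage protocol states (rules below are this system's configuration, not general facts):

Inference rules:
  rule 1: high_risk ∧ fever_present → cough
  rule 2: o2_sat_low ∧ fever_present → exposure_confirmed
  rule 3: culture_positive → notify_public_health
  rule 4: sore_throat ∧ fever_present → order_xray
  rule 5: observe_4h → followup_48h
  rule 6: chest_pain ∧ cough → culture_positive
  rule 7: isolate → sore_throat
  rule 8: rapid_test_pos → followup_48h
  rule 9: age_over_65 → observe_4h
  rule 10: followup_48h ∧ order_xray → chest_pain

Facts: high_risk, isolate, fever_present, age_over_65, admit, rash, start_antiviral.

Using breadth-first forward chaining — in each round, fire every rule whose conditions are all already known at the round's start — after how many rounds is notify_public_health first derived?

5

[1] rule 1 [high_risk ∧ fever_present → cough]; rule 7 [isolate → sore_throat]; rule 9 [age_over_65 → observe_4h]. ⇒ new: cough, sore_throat, observe_4h.
[2] rule 4 [sore_throat ∧ fever_present → order_xray]; rule 5 [observe_4h → followup_48h]. ⇒ new: order_xray, followup_48h.
[3] rule 10 [followup_48h ∧ order_xray → chest_pain]. ⇒ new: chest_pain.
[4] rule 6 [chest_pain ∧ cough → culture_positive]. ⇒ new: culture_positive.
[5] rule 3 [culture_positive → notify_public_health]. ⇒ new: notify_public_health.
notify_public_health first appears in round 5.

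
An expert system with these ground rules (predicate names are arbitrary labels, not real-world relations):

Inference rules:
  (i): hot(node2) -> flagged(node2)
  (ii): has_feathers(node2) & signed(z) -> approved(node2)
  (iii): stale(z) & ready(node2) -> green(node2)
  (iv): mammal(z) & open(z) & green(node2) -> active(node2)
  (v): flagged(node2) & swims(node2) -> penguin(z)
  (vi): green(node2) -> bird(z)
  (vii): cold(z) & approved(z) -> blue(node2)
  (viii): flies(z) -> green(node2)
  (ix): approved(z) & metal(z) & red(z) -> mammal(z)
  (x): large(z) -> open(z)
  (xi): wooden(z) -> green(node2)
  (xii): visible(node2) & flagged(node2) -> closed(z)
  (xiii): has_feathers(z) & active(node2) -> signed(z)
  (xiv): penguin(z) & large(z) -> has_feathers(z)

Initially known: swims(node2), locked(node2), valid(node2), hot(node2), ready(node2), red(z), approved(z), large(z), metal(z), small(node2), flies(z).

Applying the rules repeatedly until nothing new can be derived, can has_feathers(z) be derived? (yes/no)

yes

Round 1 fires (i), (viii), (ix), (x), giving flagged(node2), green(node2), mammal(z), open(z).
Round 2 fires (iv), (v), (vi), giving active(node2), penguin(z), bird(z).
Round 3 fires (xiv), giving has_feathers(z).
Round 4 fires (xiii), giving signed(z).
has_feathers(z) appears in round 3, so it is derivable.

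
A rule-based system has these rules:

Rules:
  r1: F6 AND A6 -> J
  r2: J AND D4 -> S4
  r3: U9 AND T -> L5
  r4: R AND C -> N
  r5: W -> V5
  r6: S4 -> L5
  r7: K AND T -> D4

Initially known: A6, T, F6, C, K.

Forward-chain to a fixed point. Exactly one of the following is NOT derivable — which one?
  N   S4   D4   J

Round 1 — r1, r7, derive J, D4.
Round 2 — r2, derive S4.
Round 3 — r6, derive L5.
Derived: D4 (round 1), J (round 1), S4 (round 2). N never appears in any round.

N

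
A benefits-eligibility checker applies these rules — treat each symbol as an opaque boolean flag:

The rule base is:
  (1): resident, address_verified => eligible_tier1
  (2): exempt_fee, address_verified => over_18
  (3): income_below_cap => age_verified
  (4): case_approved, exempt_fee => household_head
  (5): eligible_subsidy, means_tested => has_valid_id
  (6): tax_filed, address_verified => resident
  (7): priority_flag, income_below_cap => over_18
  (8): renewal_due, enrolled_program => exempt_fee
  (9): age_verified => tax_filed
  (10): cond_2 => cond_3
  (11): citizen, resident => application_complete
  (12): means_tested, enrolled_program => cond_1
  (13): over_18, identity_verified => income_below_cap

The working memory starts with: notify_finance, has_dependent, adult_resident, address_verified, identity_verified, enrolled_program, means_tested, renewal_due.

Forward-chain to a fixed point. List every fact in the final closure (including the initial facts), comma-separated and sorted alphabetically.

address_verified, adult_resident, age_verified, cond_1, eligible_tier1, enrolled_program, exempt_fee, has_dependent, identity_verified, income_below_cap, means_tested, notify_finance, over_18, renewal_due, resident, tax_filed

Round 1 — (8), (12), derive exempt_fee, cond_1.
Round 2 — (2), derive over_18.
Round 3 — (13), derive income_below_cap.
Round 4 — (3), derive age_verified.
Round 5 — (9), derive tax_filed.
Round 6 — (6), derive resident.
Round 7 — (1), derive eligible_tier1.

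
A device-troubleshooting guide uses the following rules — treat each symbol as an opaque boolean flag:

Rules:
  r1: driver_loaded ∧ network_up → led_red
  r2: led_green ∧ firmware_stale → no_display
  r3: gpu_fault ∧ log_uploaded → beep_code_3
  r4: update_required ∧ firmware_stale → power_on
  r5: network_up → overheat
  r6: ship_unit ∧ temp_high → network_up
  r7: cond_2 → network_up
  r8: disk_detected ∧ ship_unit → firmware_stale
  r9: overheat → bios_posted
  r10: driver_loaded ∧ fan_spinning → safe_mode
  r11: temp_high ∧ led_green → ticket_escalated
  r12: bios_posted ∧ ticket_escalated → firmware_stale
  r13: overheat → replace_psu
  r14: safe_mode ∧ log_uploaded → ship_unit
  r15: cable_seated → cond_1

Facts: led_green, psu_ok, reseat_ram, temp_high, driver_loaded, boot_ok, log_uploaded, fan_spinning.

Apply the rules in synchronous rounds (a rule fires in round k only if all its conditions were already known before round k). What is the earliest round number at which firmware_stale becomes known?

Round 1 fires r10, r11, giving safe_mode, ticket_escalated.
Round 2 fires r14, giving ship_unit.
Round 3 fires r6, giving network_up.
Round 4 fires r1, r5, giving led_red, overheat.
Round 5 fires r9, r13, giving bios_posted, replace_psu.
Round 6 fires r12, giving firmware_stale.
firmware_stale first appears in round 6.

6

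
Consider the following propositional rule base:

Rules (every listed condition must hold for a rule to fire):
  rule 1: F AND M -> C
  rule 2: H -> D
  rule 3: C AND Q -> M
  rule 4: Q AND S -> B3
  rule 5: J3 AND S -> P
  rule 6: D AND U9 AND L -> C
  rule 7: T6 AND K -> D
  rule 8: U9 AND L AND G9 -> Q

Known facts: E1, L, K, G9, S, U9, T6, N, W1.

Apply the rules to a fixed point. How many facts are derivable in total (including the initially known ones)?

14

Round 1 fires rule 7, rule 8, giving D, Q.
Round 2 fires rule 4, rule 6, giving B3, C.
Round 3 fires rule 3, giving M.
Closure: {B3, C, D, E1, G9, K, L, M, N, Q, S, T6, U9, W1} — 14 facts.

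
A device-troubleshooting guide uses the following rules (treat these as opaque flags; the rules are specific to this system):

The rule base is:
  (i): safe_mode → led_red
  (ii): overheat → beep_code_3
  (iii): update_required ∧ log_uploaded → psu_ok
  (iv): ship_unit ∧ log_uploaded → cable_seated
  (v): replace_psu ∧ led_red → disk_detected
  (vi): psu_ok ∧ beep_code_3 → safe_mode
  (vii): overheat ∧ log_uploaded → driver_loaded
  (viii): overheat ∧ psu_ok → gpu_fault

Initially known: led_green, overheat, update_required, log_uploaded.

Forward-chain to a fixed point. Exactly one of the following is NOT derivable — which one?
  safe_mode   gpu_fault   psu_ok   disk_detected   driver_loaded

disk_detected

[1] (ii) [overheat → beep_code_3]; (iii) [update_required ∧ log_uploaded → psu_ok]; (vii) [overheat ∧ log_uploaded → driver_loaded]. ⇒ new: beep_code_3, psu_ok, driver_loaded.
[2] (vi) [psu_ok ∧ beep_code_3 → safe_mode]; (viii) [overheat ∧ psu_ok → gpu_fault]. ⇒ new: safe_mode, gpu_fault.
[3] (i) [safe_mode → led_red]. ⇒ new: led_red.
Derived: safe_mode (round 2), psu_ok (round 1), gpu_fault (round 2), driver_loaded (round 1). disk_detected never appears in any round.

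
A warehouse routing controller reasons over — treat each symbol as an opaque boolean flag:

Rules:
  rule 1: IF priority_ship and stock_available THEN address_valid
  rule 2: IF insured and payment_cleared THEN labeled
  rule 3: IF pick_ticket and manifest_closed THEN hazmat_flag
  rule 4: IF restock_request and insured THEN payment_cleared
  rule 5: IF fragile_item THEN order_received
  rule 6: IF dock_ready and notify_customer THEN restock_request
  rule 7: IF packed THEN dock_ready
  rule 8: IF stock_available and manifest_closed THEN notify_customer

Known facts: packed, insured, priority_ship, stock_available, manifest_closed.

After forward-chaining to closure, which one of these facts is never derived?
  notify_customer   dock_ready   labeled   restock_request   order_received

order_received

Round 1: rule 1 [IF priority_ship and stock_available THEN address_valid]; rule 7 [IF packed THEN dock_ready]; rule 8 [IF stock_available and manifest_closed THEN notify_customer]. New: address_valid, dock_ready, notify_customer.
Round 2: rule 6 [IF dock_ready and notify_customer THEN restock_request]. New: restock_request.
Round 3: rule 4 [IF restock_request and insured THEN payment_cleared]. New: payment_cleared.
Round 4: rule 2 [IF insured and payment_cleared THEN labeled]. New: labeled.
Derived: dock_ready (round 1), labeled (round 4), notify_customer (round 1), restock_request (round 2). order_received never appears in any round.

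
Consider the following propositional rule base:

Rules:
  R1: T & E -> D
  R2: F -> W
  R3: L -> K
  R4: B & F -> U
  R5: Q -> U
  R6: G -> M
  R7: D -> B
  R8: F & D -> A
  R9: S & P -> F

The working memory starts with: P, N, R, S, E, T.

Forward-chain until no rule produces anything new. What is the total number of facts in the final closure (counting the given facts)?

Round 1: R1 [T & E -> D]; R9 [S & P -> F]. New: D, F.
Round 2: R2 [F -> W]; R7 [D -> B]; R8 [F & D -> A]. New: W, B, A.
Round 3: R4 [B & F -> U]. New: U.
Closure: {A, B, D, E, F, N, P, R, S, T, U, W} — 12 facts.

12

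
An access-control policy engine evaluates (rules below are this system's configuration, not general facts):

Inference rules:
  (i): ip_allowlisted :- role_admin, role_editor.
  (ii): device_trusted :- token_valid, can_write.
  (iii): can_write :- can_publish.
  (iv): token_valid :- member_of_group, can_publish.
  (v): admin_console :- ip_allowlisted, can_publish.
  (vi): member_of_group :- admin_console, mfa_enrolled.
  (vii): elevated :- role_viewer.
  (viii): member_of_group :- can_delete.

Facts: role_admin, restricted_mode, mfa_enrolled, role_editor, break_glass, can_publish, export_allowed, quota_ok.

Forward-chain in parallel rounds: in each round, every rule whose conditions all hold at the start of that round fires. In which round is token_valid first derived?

4

Round 1 — (i), (iii), derive ip_allowlisted, can_write.
Round 2 — (v), derive admin_console.
Round 3 — (vi), derive member_of_group.
Round 4 — (iv), derive token_valid.
token_valid first appears in round 4.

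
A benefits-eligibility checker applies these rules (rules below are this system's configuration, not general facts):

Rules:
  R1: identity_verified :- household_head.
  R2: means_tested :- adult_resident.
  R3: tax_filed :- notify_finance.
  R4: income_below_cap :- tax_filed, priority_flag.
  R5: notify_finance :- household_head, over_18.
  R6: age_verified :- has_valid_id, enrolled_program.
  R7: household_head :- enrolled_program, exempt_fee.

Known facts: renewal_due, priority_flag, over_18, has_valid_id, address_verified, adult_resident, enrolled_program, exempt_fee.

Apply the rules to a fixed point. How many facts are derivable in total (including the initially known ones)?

Round 1: R2 [means_tested :- adult_resident.]; R6 [age_verified :- has_valid_id, enrolled_program.]; R7 [household_head :- enrolled_program, exempt_fee.]. New: means_tested, age_verified, household_head.
Round 2: R1 [identity_verified :- household_head.]; R5 [notify_finance :- household_head, over_18.]. New: identity_verified, notify_finance.
Round 3: R3 [tax_filed :- notify_finance.]. New: tax_filed.
Round 4: R4 [income_below_cap :- tax_filed, priority_flag.]. New: income_below_cap.
Closure: {address_verified, adult_resident, age_verified, enrolled_program, exempt_fee, has_valid_id, household_head, identity_verified, income_below_cap, means_tested, notify_finance, over_18, priority_flag, renewal_due, tax_filed} — 15 facts.

15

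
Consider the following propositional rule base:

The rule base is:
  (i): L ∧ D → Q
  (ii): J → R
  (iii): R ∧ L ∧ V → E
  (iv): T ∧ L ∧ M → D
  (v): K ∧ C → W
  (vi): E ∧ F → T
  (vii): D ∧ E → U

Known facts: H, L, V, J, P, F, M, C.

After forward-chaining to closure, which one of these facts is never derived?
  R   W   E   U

Round 1 — (ii), derive R.
Round 2 — (iii), derive E.
Round 3 — (vi), derive T.
Round 4 — (iv), derive D.
Round 5 — (i), (vii), derive Q, U.
Derived: E (round 2), R (round 1), U (round 5). W never appears in any round.

W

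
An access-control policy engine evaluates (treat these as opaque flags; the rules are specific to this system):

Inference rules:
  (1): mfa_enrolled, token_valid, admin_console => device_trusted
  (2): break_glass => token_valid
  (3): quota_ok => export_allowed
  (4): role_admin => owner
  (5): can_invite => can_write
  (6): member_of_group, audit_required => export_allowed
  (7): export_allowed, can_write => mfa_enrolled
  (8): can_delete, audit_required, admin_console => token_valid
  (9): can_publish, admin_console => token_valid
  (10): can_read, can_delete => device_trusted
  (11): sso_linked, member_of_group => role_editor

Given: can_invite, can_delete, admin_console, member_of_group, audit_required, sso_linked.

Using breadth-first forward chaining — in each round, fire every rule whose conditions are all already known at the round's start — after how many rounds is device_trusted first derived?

Round 1 — (5), (6), (8), (11), derive can_write, export_allowed, token_valid, role_editor.
Round 2 — (7), derive mfa_enrolled.
Round 3 — (1), derive device_trusted.
device_trusted first appears in round 3.

3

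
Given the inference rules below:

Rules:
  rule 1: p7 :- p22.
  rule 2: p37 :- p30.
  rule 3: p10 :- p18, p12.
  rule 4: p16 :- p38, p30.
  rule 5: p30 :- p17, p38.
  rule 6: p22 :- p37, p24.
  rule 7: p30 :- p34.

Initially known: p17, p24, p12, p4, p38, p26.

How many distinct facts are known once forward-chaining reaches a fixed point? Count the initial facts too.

Round 1 fires rule 5, giving p30.
Round 2 fires rule 2, rule 4, giving p37, p16.
Round 3 fires rule 6, giving p22.
Round 4 fires rule 1, giving p7.
Closure: {p12, p16, p17, p22, p24, p26, p30, p37, p38, p4, p7} — 11 facts.

11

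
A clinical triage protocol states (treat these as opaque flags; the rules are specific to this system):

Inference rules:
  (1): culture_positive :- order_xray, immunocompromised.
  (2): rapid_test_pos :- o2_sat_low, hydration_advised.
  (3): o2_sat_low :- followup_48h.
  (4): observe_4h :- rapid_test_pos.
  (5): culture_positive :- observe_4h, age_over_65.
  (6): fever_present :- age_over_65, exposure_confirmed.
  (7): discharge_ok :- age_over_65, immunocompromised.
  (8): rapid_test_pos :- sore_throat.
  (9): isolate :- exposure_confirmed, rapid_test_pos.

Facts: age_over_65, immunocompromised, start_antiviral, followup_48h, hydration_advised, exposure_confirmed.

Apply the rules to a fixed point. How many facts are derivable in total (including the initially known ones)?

Round 1: (3) [o2_sat_low :- followup_48h.]; (6) [fever_present :- age_over_65, exposure_confirmed.]; (7) [discharge_ok :- age_over_65, immunocompromised.]. New: o2_sat_low, fever_present, discharge_ok.
Round 2: (2) [rapid_test_pos :- o2_sat_low, hydration_advised.]. New: rapid_test_pos.
Round 3: (4) [observe_4h :- rapid_test_pos.]; (9) [isolate :- exposure_confirmed, rapid_test_pos.]. New: observe_4h, isolate.
Round 4: (5) [culture_positive :- observe_4h, age_over_65.]. New: culture_positive.
Closure: {age_over_65, culture_positive, discharge_ok, exposure_confirmed, fever_present, followup_48h, hydration_advised, immunocompromised, isolate, o2_sat_low, observe_4h, rapid_test_pos, start_antiviral} — 13 facts.

13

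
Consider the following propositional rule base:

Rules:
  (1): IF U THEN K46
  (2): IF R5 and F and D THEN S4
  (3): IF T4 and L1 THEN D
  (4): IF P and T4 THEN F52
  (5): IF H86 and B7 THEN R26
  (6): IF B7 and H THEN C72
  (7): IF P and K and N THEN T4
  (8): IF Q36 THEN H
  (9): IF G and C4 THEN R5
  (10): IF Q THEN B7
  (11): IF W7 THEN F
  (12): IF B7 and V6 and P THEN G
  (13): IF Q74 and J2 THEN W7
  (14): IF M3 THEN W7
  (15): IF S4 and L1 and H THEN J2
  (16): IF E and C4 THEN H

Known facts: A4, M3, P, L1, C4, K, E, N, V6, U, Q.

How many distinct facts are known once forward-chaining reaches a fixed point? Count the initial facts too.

Round 1: (1) [IF U THEN K46]; (7) [IF P and K and N THEN T4]; (10) [IF Q THEN B7]; (14) [IF M3 THEN W7]; (16) [IF E and C4 THEN H]. New: K46, T4, B7, W7, H.
Round 2: (3) [IF T4 and L1 THEN D]; (4) [IF P and T4 THEN F52]; (6) [IF B7 and H THEN C72]; (11) [IF W7 THEN F]; (12) [IF B7 and V6 and P THEN G]. New: D, F52, C72, F, G.
Round 3: (9) [IF G and C4 THEN R5]. New: R5.
Round 4: (2) [IF R5 and F and D THEN S4]. New: S4.
Round 5: (15) [IF S4 and L1 and H THEN J2]. New: J2.
Closure: {A4, B7, C4, C72, D, E, F, F52, G, H, J2, K, K46, L1, M3, N, P, Q, R5, S4, T4, U, V6, W7} — 24 facts.

24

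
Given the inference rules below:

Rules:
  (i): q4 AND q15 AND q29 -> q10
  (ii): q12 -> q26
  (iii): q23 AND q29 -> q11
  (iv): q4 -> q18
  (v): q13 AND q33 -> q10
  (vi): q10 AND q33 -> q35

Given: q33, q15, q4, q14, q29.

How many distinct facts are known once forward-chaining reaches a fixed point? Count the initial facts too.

Round 1: (i) [q4 AND q15 AND q29 -> q10]; (iv) [q4 -> q18]. Adds q10, q18.
Round 2: (vi) [q10 AND q33 -> q35]. Adds q35.
Closure: {q10, q14, q15, q18, q29, q33, q35, q4} — 8 facts.

8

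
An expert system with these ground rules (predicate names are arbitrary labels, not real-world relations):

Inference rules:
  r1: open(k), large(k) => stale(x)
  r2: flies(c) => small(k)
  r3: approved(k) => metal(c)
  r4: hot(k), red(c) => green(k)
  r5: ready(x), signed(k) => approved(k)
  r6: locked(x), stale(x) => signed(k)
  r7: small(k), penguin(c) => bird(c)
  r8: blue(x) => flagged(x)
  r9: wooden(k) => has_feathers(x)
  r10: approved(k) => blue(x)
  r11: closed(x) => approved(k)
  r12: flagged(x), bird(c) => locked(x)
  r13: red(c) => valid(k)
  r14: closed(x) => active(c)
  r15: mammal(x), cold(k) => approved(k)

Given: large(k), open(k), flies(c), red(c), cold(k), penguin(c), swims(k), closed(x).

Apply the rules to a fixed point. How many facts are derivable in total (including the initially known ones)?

19

[1] r1 [open(k), large(k) => stale(x)]; r2 [flies(c) => small(k)]; r11 [closed(x) => approved(k)]; r13 [red(c) => valid(k)]; r14 [closed(x) => active(c)]. ⇒ new: stale(x), small(k), approved(k), valid(k), active(c).
[2] r3 [approved(k) => metal(c)]; r7 [small(k), penguin(c) => bird(c)]; r10 [approved(k) => blue(x)]. ⇒ new: metal(c), bird(c), blue(x).
[3] r8 [blue(x) => flagged(x)]. ⇒ new: flagged(x).
[4] r12 [flagged(x), bird(c) => locked(x)]. ⇒ new: locked(x).
[5] r6 [locked(x), stale(x) => signed(k)]. ⇒ new: signed(k).
Closure: {active(c), approved(k), bird(c), blue(x), closed(x), cold(k), flagged(x), flies(c), large(k), locked(x), metal(c), open(k), penguin(c), red(c), signed(k), small(k), stale(x), swims(k), valid(k)} — 19 facts.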